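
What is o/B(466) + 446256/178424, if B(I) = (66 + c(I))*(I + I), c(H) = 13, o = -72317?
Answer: 2494231045/1642125284 ≈ 1.5189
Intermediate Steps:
B(I) = 158*I (B(I) = (66 + 13)*(I + I) = 79*(2*I) = 158*I)
o/B(466) + 446256/178424 = -72317/(158*466) + 446256/178424 = -72317/73628 + 446256*(1/178424) = -72317*1/73628 + 55782/22303 = -72317/73628 + 55782/22303 = 2494231045/1642125284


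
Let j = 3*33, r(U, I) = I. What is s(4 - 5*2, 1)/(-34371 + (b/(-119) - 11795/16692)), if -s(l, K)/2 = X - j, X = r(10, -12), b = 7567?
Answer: -62995608/9771497011 ≈ -0.0064469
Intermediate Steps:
X = -12
j = 99
s(l, K) = 222 (s(l, K) = -2*(-12 - 1*99) = -2*(-12 - 99) = -2*(-111) = 222)
s(4 - 5*2, 1)/(-34371 + (b/(-119) - 11795/16692)) = 222/(-34371 + (7567/(-119) - 11795/16692)) = 222/(-34371 + (7567*(-1/119) - 11795*1/16692)) = 222/(-34371 + (-1081/17 - 11795/16692)) = 222/(-34371 - 18244567/283764) = 222/(-9771497011/283764) = 222*(-283764/9771497011) = -62995608/9771497011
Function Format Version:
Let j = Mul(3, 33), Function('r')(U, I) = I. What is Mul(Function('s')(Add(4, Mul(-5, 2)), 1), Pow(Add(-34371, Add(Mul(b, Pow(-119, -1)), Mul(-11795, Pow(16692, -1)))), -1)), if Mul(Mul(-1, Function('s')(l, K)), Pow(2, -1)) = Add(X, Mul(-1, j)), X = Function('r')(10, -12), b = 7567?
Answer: Rational(-62995608, 9771497011) ≈ -0.0064469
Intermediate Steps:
X = -12
j = 99
Function('s')(l, K) = 222 (Function('s')(l, K) = Mul(-2, Add(-12, Mul(-1, 99))) = Mul(-2, Add(-12, -99)) = Mul(-2, -111) = 222)
Mul(Function('s')(Add(4, Mul(-5, 2)), 1), Pow(Add(-34371, Add(Mul(b, Pow(-119, -1)), Mul(-11795, Pow(16692, -1)))), -1)) = Mul(222, Pow(Add(-34371, Add(Mul(7567, Pow(-119, -1)), Mul(-11795, Pow(16692, -1)))), -1)) = Mul(222, Pow(Add(-34371, Add(Mul(7567, Rational(-1, 119)), Mul(-11795, Rational(1, 16692)))), -1)) = Mul(222, Pow(Add(-34371, Add(Rational(-1081, 17), Rational(-11795, 16692))), -1)) = Mul(222, Pow(Add(-34371, Rational(-18244567, 283764)), -1)) = Mul(222, Pow(Rational(-9771497011, 283764), -1)) = Mul(222, Rational(-283764, 9771497011)) = Rational(-62995608, 9771497011)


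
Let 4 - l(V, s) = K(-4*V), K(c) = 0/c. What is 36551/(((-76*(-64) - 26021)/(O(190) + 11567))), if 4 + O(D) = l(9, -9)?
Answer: -422785417/21157 ≈ -19983.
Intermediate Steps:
K(c) = 0
l(V, s) = 4 (l(V, s) = 4 - 1*0 = 4 + 0 = 4)
O(D) = 0 (O(D) = -4 + 4 = 0)
36551/(((-76*(-64) - 26021)/(O(190) + 11567))) = 36551/(((-76*(-64) - 26021)/(0 + 11567))) = 36551/(((4864 - 26021)/11567)) = 36551/((-21157*1/11567)) = 36551/(-21157/11567) = 36551*(-11567/21157) = -422785417/21157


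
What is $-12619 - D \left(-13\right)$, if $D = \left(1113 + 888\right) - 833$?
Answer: $2565$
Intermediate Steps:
$D = 1168$ ($D = 2001 - 833 = 1168$)
$-12619 - D \left(-13\right) = -12619 - 1168 \left(-13\right) = -12619 - -15184 = -12619 + 15184 = 2565$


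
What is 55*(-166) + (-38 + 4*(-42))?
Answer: -9336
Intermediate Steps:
55*(-166) + (-38 + 4*(-42)) = -9130 + (-38 - 168) = -9130 - 206 = -9336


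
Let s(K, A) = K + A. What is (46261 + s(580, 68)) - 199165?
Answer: -152256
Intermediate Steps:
s(K, A) = A + K
(46261 + s(580, 68)) - 199165 = (46261 + (68 + 580)) - 199165 = (46261 + 648) - 199165 = 46909 - 199165 = -152256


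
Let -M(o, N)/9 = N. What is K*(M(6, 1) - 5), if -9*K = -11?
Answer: -154/9 ≈ -17.111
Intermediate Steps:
K = 11/9 (K = -1/9*(-11) = 11/9 ≈ 1.2222)
M(o, N) = -9*N
K*(M(6, 1) - 5) = 11*(-9*1 - 5)/9 = 11*(-9 - 5)/9 = (11/9)*(-14) = -154/9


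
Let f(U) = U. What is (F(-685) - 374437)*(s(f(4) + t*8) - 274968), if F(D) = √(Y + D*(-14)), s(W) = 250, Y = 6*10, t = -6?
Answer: 102864583766 - 1373590*√386 ≈ 1.0284e+11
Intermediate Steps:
Y = 60
F(D) = √(60 - 14*D) (F(D) = √(60 + D*(-14)) = √(60 - 14*D))
(F(-685) - 374437)*(s(f(4) + t*8) - 274968) = (√(60 - 14*(-685)) - 374437)*(250 - 274968) = (√(60 + 9590) - 374437)*(-274718) = (√9650 - 374437)*(-274718) = (5*√386 - 374437)*(-274718) = (-374437 + 5*√386)*(-274718) = 102864583766 - 1373590*√386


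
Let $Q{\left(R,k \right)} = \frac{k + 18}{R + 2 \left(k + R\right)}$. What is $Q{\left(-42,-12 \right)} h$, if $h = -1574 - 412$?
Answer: $\frac{1986}{25} \approx 79.44$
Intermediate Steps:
$h = -1986$
$Q{\left(R,k \right)} = \frac{18 + k}{2 k + 3 R}$ ($Q{\left(R,k \right)} = \frac{18 + k}{R + 2 \left(R + k\right)} = \frac{18 + k}{R + \left(2 R + 2 k\right)} = \frac{18 + k}{2 k + 3 R}$)
$Q{\left(-42,-12 \right)} h = \frac{18 - 12}{2 \left(-12\right) + 3 \left(-42\right)} \left(-1986\right) = \frac{1}{-24 - 126} \cdot 6 \left(-1986\right) = \frac{1}{-150} \cdot 6 \left(-1986\right) = \left(- \frac{1}{150}\right) 6 \left(-1986\right) = \left(- \frac{1}{25}\right) \left(-1986\right) = \frac{1986}{25}$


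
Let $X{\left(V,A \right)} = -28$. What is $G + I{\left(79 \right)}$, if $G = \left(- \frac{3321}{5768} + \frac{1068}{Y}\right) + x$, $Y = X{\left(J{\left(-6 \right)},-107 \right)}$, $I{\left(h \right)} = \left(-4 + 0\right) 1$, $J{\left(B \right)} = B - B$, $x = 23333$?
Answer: $\frac{134338343}{5768} \approx 23290.0$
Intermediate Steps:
$J{\left(B \right)} = 0$
$I{\left(h \right)} = -4$ ($I{\left(h \right)} = \left(-4\right) 1 = -4$)
$Y = -28$
$G = \frac{134361415}{5768}$ ($G = \left(- \frac{3321}{5768} + \frac{1068}{-28}\right) + 23333 = \left(\left(-3321\right) \frac{1}{5768} + 1068 \left(- \frac{1}{28}\right)\right) + 23333 = \left(- \frac{3321}{5768} - \frac{267}{7}\right) + 23333 = - \frac{223329}{5768} + 23333 = \frac{134361415}{5768} \approx 23294.0$)
$G + I{\left(79 \right)} = \frac{134361415}{5768} - 4 = \frac{134338343}{5768}$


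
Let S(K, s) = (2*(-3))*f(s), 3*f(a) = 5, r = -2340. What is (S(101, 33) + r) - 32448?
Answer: -34798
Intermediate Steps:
f(a) = 5/3 (f(a) = (⅓)*5 = 5/3)
S(K, s) = -10 (S(K, s) = (2*(-3))*(5/3) = -6*5/3 = -10)
(S(101, 33) + r) - 32448 = (-10 - 2340) - 32448 = -2350 - 32448 = -34798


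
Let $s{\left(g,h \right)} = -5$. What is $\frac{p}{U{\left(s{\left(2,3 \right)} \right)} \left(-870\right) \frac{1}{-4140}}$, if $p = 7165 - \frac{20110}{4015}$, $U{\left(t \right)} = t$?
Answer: $- \frac{793427274}{116435} \approx -6814.3$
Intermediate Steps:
$p = \frac{5749473}{803}$ ($p = 7165 - 20110 \cdot \frac{1}{4015} = 7165 - \frac{4022}{803} = \frac{5749473}{803} \approx 7160.0$)
$\frac{p}{U{\left(s{\left(2,3 \right)} \right)} \left(-870\right) \frac{1}{-4140}} = \frac{5749473}{803 \frac{\left(-5\right) \left(-870\right)}{-4140}} = \frac{5749473}{803 \cdot 4350 \left(- \frac{1}{4140}\right)} = \frac{5749473}{803 \left(- \frac{145}{138}\right)} = \frac{5749473}{803} \left(- \frac{138}{145}\right) = - \frac{793427274}{116435}$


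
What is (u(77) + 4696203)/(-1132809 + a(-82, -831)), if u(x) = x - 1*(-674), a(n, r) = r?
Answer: -2348477/566820 ≈ -4.1432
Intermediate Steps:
u(x) = 674 + x (u(x) = x + 674 = 674 + x)
(u(77) + 4696203)/(-1132809 + a(-82, -831)) = ((674 + 77) + 4696203)/(-1132809 - 831) = (751 + 4696203)/(-1133640) = 4696954*(-1/1133640) = -2348477/566820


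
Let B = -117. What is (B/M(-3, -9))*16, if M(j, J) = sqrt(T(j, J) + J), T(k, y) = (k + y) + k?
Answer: 156*I*sqrt(6) ≈ 382.12*I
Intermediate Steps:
T(k, y) = y + 2*k
M(j, J) = sqrt(2*J + 2*j) (M(j, J) = sqrt((J + 2*j) + J) = sqrt(2*J + 2*j))
(B/M(-3, -9))*16 = -117/sqrt(2*(-9) + 2*(-3))*16 = -117/sqrt(-18 - 6)*16 = -117*(-I*sqrt(6)/12)*16 = -(-39)*I*sqrt(6)/4*16 = (39*I*sqrt(6)/4)*16 = 156*I*sqrt(6)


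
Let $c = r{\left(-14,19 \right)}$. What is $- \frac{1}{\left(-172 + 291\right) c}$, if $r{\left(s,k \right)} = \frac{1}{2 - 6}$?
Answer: $\frac{4}{119} \approx 0.033613$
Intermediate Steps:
$r{\left(s,k \right)} = - \frac{1}{4}$ ($r{\left(s,k \right)} = \frac{1}{-4} = - \frac{1}{4}$)
$c = - \frac{1}{4} \approx -0.25$
$- \frac{1}{\left(-172 + 291\right) c} = - \frac{1}{\left(-172 + 291\right) \left(- \frac{1}{4}\right)} = - \frac{1}{119 \left(- \frac{1}{4}\right)} = - \frac{1}{- \frac{119}{4}} = \left(-1\right) \left(- \frac{4}{119}\right) = \frac{4}{119}$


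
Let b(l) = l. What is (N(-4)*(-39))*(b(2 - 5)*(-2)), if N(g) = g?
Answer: 936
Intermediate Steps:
(N(-4)*(-39))*(b(2 - 5)*(-2)) = (-4*(-39))*((2 - 5)*(-2)) = 156*(-3*(-2)) = 156*6 = 936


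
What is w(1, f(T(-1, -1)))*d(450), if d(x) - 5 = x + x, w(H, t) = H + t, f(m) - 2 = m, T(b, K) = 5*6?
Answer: 29865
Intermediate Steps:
T(b, K) = 30
f(m) = 2 + m
d(x) = 5 + 2*x (d(x) = 5 + (x + x) = 5 + 2*x)
w(1, f(T(-1, -1)))*d(450) = (1 + (2 + 30))*(5 + 2*450) = (1 + 32)*(5 + 900) = 33*905 = 29865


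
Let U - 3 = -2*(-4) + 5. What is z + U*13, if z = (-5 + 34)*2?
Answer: 266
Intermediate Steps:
U = 16 (U = 3 + (-2*(-4) + 5) = 3 + (8 + 5) = 3 + 13 = 16)
z = 58 (z = 29*2 = 58)
z + U*13 = 58 + 16*13 = 58 + 208 = 266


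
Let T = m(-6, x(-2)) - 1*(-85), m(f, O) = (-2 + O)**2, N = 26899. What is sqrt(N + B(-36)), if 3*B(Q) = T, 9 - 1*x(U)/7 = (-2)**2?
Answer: sqrt(245613)/3 ≈ 165.20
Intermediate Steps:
x(U) = 35 (x(U) = 63 - 7*(-2)**2 = 63 - 7*4 = 63 - 28 = 35)
T = 1174 (T = (-2 + 35)**2 - 1*(-85) = 33**2 + 85 = 1089 + 85 = 1174)
B(Q) = 1174/3 (B(Q) = (1/3)*1174 = 1174/3)
sqrt(N + B(-36)) = sqrt(26899 + 1174/3) = sqrt(81871/3) = sqrt(245613)/3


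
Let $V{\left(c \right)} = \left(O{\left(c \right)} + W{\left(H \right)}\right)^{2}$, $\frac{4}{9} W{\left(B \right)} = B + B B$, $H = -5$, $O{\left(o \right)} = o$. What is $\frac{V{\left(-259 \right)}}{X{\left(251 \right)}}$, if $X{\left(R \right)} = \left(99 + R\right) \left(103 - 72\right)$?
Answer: $\frac{22898}{5425} \approx 4.2208$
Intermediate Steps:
$W{\left(B \right)} = \frac{9 B}{4} + \frac{9 B^{2}}{4}$ ($W{\left(B \right)} = \frac{9 \left(B + B B\right)}{4} = \frac{9 \left(B + B^{2}\right)}{4} = \frac{9 B}{4} + \frac{9 B^{2}}{4}$)
$V{\left(c \right)} = \left(45 + c\right)^{2}$ ($V{\left(c \right)} = \left(c + \frac{9}{4} \left(-5\right) \left(1 - 5\right)\right)^{2} = \left(c + \frac{9}{4} \left(-5\right) \left(-4\right)\right)^{2} = \left(c + 45\right)^{2} = \left(45 + c\right)^{2}$)
$X{\left(R \right)} = 3069 + 31 R$ ($X{\left(R \right)} = \left(99 + R\right) 31 = 3069 + 31 R$)
$\frac{V{\left(-259 \right)}}{X{\left(251 \right)}} = \frac{\left(45 - 259\right)^{2}}{3069 + 31 \cdot 251} = \frac{\left(-214\right)^{2}}{3069 + 7781} = \frac{45796}{10850} = 45796 \cdot \frac{1}{10850} = \frac{22898}{5425}$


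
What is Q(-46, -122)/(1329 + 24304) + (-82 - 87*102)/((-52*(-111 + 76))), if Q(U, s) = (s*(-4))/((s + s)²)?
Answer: -7001858559/1422887830 ≈ -4.9209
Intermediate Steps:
Q(U, s) = -1/s (Q(U, s) = (-4*s)/((2*s)²) = (-4*s)/((4*s²)) = (-4*s)*(1/(4*s²)) = -1/s)
Q(-46, -122)/(1329 + 24304) + (-82 - 87*102)/((-52*(-111 + 76))) = (-1/(-122))/(1329 + 24304) + (-82 - 87*102)/((-52*(-111 + 76))) = -1*(-1/122)/25633 + (-82 - 8874)/((-52*(-35))) = (1/122)*(1/25633) - 8956/1820 = 1/3127226 - 8956*1/1820 = 1/3127226 - 2239/455 = -7001858559/1422887830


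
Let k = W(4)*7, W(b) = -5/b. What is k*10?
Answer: -175/2 ≈ -87.500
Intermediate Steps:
k = -35/4 (k = -5/4*7 = -35/4 ≈ -8.7500)
k*10 = -35/4*10 = -175/2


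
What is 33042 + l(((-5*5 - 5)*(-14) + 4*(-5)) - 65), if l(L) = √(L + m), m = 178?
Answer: 33042 + 3*√57 ≈ 33065.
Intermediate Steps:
l(L) = √(178 + L) (l(L) = √(L + 178) = √(178 + L))
33042 + l(((-5*5 - 5)*(-14) + 4*(-5)) - 65) = 33042 + √(178 + (((-5*5 - 5)*(-14) + 4*(-5)) - 65)) = 33042 + √(178 + (((-25 - 5)*(-14) - 20) - 65)) = 33042 + √(178 + ((-30*(-14) - 20) - 65)) = 33042 + √(178 + ((420 - 20) - 65)) = 33042 + √(178 + (400 - 65)) = 33042 + √(178 + 335) = 33042 + √513 = 33042 + 3*√57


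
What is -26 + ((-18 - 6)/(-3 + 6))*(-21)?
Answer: 142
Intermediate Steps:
-26 + ((-18 - 6)/(-3 + 6))*(-21) = -26 - 24/3*(-21) = -26 - 24*⅓*(-21) = -26 - 8*(-21) = -26 + 168 = 142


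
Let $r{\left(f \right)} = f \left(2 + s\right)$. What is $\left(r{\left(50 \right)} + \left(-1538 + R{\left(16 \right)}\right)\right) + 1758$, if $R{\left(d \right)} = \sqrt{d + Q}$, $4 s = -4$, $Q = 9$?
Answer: $275$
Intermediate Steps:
$s = -1$ ($s = \frac{1}{4} \left(-4\right) = -1$)
$R{\left(d \right)} = \sqrt{9 + d}$ ($R{\left(d \right)} = \sqrt{d + 9} = \sqrt{9 + d}$)
$r{\left(f \right)} = f$ ($r{\left(f \right)} = f \left(2 - 1\right) = f 1 = f$)
$\left(r{\left(50 \right)} + \left(-1538 + R{\left(16 \right)}\right)\right) + 1758 = \left(50 - \left(1538 - \sqrt{9 + 16}\right)\right) + 1758 = \left(50 - \left(1538 - \sqrt{25}\right)\right) + 1758 = \left(50 + \left(-1538 + 5\right)\right) + 1758 = \left(50 - 1533\right) + 1758 = -1483 + 1758 = 275$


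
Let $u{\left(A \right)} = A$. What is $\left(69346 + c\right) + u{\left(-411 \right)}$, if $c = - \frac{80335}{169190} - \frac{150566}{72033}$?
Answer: $\frac{12924580499767}{187496358} \approx 68932.0$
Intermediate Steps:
$c = - \frac{480938963}{187496358}$ ($c = \left(-80335\right) \frac{1}{169190} - \frac{11582}{5541} = - \frac{16067}{33838} - \frac{11582}{5541} = - \frac{480938963}{187496358} \approx -2.5651$)
$\left(69346 + c\right) + u{\left(-411 \right)} = \left(69346 - \frac{480938963}{187496358}\right) - 411 = \frac{13001641502905}{187496358} - 411 = \frac{12924580499767}{187496358}$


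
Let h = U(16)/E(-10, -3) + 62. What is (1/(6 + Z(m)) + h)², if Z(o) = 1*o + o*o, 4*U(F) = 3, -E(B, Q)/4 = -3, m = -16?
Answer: 14919889609/3873024 ≈ 3852.3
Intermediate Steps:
E(B, Q) = 12 (E(B, Q) = -4*(-3) = 12)
U(F) = ¾ (U(F) = (¼)*3 = ¾)
Z(o) = o + o²
h = 993/16 (h = (¾)/12 + 62 = (¾)*(1/12) + 62 = 1/16 + 62 = 993/16 ≈ 62.063)
(1/(6 + Z(m)) + h)² = (1/(6 - 16*(1 - 16)) + 993/16)² = (1/(6 - 16*(-15)) + 993/16)² = (1/(6 + 240) + 993/16)² = (1/246 + 993/16)² = (122147/1968)² = 14919889609/3873024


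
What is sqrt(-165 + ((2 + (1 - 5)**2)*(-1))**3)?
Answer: I*sqrt(5997) ≈ 77.44*I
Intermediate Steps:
sqrt(-165 + ((2 + (1 - 5)**2)*(-1))**3) = sqrt(-165 + ((2 + (-4)**2)*(-1))**3) = sqrt(-165 + ((2 + 16)*(-1))**3) = sqrt(-165 + (18*(-1))**3) = sqrt(-165 + (-18)**3) = sqrt(-165 - 5832) = sqrt(-5997) = I*sqrt(5997)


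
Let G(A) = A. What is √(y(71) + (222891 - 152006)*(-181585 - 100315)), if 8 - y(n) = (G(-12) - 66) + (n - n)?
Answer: I*√19982481414 ≈ 1.4136e+5*I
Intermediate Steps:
y(n) = 86 (y(n) = 8 - ((-12 - 66) + (n - n)) = 8 - (-78 + 0) = 8 - 1*(-78) = 8 + 78 = 86)
√(y(71) + (222891 - 152006)*(-181585 - 100315)) = √(86 + (222891 - 152006)*(-181585 - 100315)) = √(86 + 70885*(-281900)) = √(86 - 19982481500) = √(-19982481414) = I*√19982481414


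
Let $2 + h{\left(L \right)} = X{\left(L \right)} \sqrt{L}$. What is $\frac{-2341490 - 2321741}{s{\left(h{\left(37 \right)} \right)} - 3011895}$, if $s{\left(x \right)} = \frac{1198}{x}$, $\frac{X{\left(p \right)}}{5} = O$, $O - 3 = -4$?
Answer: $\frac{12935583151156669}{8354847648797981} - \frac{27932753690 \sqrt{37}}{8354847648797981} \approx 1.5483$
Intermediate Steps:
$O = -1$ ($O = 3 - 4 = -1$)
$X{\left(p \right)} = -5$ ($X{\left(p \right)} = 5 \left(-1\right) = -5$)
$h{\left(L \right)} = -2 - 5 \sqrt{L}$
$\frac{-2341490 - 2321741}{s{\left(h{\left(37 \right)} \right)} - 3011895} = \frac{-2341490 - 2321741}{\frac{1198}{-2 - 5 \sqrt{37}} - 3011895} = - \frac{4663231}{-3011895 + \frac{1198}{-2 - 5 \sqrt{37}}}$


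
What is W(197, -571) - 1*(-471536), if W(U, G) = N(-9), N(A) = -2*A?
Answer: 471554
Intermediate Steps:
W(U, G) = 18 (W(U, G) = -2*(-9) = 18)
W(197, -571) - 1*(-471536) = 18 - 1*(-471536) = 18 + 471536 = 471554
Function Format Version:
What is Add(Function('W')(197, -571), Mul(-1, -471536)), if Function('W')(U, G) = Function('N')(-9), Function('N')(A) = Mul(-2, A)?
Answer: 471554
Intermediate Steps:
Function('W')(U, G) = 18 (Function('W')(U, G) = Mul(-2, -9) = 18)
Add(Function('W')(197, -571), Mul(-1, -471536)) = Add(18, Mul(-1, -471536)) = Add(18, 471536) = 471554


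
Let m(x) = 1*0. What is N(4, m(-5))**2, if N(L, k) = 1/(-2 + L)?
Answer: 1/4 ≈ 0.25000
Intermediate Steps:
m(x) = 0
N(4, m(-5))**2 = (1/(-2 + 4))**2 = (1/2)**2 = 1/4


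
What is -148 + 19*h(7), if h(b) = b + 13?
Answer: 232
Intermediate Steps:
h(b) = 13 + b
-148 + 19*h(7) = -148 + 19*(13 + 7) = -148 + 19*20 = -148 + 380 = 232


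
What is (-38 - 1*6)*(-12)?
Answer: 528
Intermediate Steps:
(-38 - 1*6)*(-12) = (-38 - 6)*(-12) = -44*(-12) = 528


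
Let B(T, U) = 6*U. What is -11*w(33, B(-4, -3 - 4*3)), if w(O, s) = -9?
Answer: 99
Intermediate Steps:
-11*w(33, B(-4, -3 - 4*3)) = -11*(-9) = 99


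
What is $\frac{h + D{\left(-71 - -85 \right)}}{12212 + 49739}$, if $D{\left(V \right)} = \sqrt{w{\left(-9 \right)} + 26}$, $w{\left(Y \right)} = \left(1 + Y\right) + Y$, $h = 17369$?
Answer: $\frac{17372}{61951} \approx 0.28042$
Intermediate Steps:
$w{\left(Y \right)} = 1 + 2 Y$
$D{\left(V \right)} = 3$ ($D{\left(V \right)} = \sqrt{\left(1 + 2 \left(-9\right)\right) + 26} = \sqrt{\left(1 - 18\right) + 26} = \sqrt{-17 + 26} = \sqrt{9} = 3$)
$\frac{h + D{\left(-71 - -85 \right)}}{12212 + 49739} = \frac{17369 + 3}{12212 + 49739} = \frac{17372}{61951}$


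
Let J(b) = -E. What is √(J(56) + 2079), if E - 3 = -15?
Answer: √2091 ≈ 45.727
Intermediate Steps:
E = -12 (E = 3 - 15 = -12)
J(b) = 12 (J(b) = -1*(-12) = 12)
√(J(56) + 2079) = √(12 + 2079) = √2091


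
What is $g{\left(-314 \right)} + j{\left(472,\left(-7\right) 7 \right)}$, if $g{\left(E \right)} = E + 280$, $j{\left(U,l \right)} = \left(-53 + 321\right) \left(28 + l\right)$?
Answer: $-5662$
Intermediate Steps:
$j{\left(U,l \right)} = 7504 + 268 l$ ($j{\left(U,l \right)} = 268 \left(28 + l\right) = 7504 + 268 l$)
$g{\left(E \right)} = 280 + E$
$g{\left(-314 \right)} + j{\left(472,\left(-7\right) 7 \right)} = \left(280 - 314\right) + \left(7504 + 268 \left(\left(-7\right) 7\right)\right) = -34 + \left(7504 + 268 \left(-49\right)\right) = -34 + \left(7504 - 13132\right) = -34 - 5628 = -5662$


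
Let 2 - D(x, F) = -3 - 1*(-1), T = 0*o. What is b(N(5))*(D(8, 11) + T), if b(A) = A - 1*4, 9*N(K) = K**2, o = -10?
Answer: -44/9 ≈ -4.8889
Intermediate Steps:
N(K) = K**2/9
b(A) = -4 + A (b(A) = A - 4 = -4 + A)
T = 0 (T = 0*(-10) = 0)
D(x, F) = 4 (D(x, F) = 2 - (-3 - 1*(-1)) = 2 - (-3 + 1) = 2 - 1*(-2) = 2 + 2 = 4)
b(N(5))*(D(8, 11) + T) = (-4 + (1/9)*5**2)*(4 + 0) = (-4 + (1/9)*25)*4 = (-4 + 25/9)*4 = -11/9*4 = -44/9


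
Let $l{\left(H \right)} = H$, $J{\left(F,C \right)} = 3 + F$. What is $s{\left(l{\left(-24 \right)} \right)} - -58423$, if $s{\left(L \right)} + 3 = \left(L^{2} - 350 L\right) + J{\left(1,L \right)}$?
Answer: $67400$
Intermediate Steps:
$s{\left(L \right)} = 1 + L^{2} - 350 L$ ($s{\left(L \right)} = -3 + \left(\left(L^{2} - 350 L\right) + \left(3 + 1\right)\right) = -3 + \left(\left(L^{2} - 350 L\right) + 4\right) = -3 + \left(4 + L^{2} - 350 L\right) = 1 + L^{2} - 350 L$)
$s{\left(l{\left(-24 \right)} \right)} - -58423 = \left(1 + \left(-24\right)^{2} - -8400\right) - -58423 = \left(1 + 576 + 8400\right) + 58423 = 8977 + 58423 = 67400$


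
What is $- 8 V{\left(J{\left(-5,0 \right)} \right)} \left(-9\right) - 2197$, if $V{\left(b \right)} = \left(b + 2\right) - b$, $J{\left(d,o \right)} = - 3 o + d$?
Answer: $-2053$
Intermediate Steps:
$J{\left(d,o \right)} = d - 3 o$
$V{\left(b \right)} = 2$ ($V{\left(b \right)} = \left(2 + b\right) - b = 2$)
$- 8 V{\left(J{\left(-5,0 \right)} \right)} \left(-9\right) - 2197 = \left(-8\right) 2 \left(-9\right) - 2197 = \left(-16\right) \left(-9\right) - 2197 = 144 - 2197 = -2053$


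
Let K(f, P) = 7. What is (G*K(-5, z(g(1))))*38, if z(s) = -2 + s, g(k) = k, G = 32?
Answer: 8512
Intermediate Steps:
(G*K(-5, z(g(1))))*38 = (32*7)*38 = 224*38 = 8512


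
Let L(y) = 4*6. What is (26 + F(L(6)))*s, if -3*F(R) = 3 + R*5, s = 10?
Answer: -150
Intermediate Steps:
L(y) = 24
F(R) = -1 - 5*R/3 (F(R) = -(3 + R*5)/3 = -(3 + 5*R)/3 = -1 - 5*R/3)
(26 + F(L(6)))*s = (26 + (-1 - 5/3*24))*10 = (26 + (-1 - 40))*10 = (26 - 41)*10 = -15*10 = -150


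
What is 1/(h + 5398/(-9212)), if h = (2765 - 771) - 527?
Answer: 4606/6754303 ≈ 0.00068194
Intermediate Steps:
h = 1467 (h = 1994 - 527 = 1467)
1/(h + 5398/(-9212)) = 1/(1467 + 5398/(-9212)) = 1/(1467 + 5398*(-1/9212)) = 1/(1467 - 2699/4606) = 1/(6754303/4606) = 4606/6754303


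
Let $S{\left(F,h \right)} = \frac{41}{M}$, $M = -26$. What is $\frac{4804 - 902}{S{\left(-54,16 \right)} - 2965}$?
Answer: $- \frac{101452}{77131} \approx -1.3153$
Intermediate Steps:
$S{\left(F,h \right)} = - \frac{41}{26}$ ($S{\left(F,h \right)} = \frac{41}{-26} = 41 \left(- \frac{1}{26}\right) = - \frac{41}{26}$)
$\frac{4804 - 902}{S{\left(-54,16 \right)} - 2965} = \frac{4804 - 902}{- \frac{41}{26} - 2965} = \frac{3902}{- \frac{77131}{26}} = 3902 \left(- \frac{26}{77131}\right) = - \frac{101452}{77131}$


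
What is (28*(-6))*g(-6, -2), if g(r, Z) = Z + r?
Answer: 1344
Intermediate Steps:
(28*(-6))*g(-6, -2) = (28*(-6))*(-2 - 6) = -168*(-8) = 1344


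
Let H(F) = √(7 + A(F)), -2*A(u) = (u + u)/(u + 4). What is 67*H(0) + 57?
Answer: 57 + 67*√7 ≈ 234.27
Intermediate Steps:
A(u) = -u/(4 + u) (A(u) = -(u + u)/(2*(u + 4)) = -2*u/(2*(4 + u)) = -u/(4 + u))
H(F) = √(7 - F/(4 + F))
67*H(0) + 57 = 67*√(7 - 1*0/(4 + 0)) + 57 = 67*√(7 - 1*0/4) + 57 = 67*√(7 - 1*0*¼) + 57 = 67*√(7 + 0) + 57 = 67*√7 + 57 = 57 + 67*√7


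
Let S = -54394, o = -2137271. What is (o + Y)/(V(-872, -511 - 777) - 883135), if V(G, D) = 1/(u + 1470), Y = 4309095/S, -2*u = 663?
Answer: 264721806457713/109380807188842 ≈ 2.4202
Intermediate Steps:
u = -663/2 (u = -½*663 = -663/2 ≈ -331.50)
Y = -4309095/54394 (Y = 4309095/(-54394) = 4309095*(-1/54394) = -4309095/54394 ≈ -79.220)
V(G, D) = 2/2277 (V(G, D) = 1/(-663/2 + 1470) = 1/(2277/2) = 2/2277)
(o + Y)/(V(-872, -511 - 777) - 883135) = (-2137271 - 4309095/54394)/(2/2277 - 883135) = -116259027869/(54394*(-2010898393/2277)) = -116259027869/54394*(-2277/2010898393) = 264721806457713/109380807188842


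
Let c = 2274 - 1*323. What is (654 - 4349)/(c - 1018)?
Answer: -3695/933 ≈ -3.9603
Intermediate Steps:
c = 1951 (c = 2274 - 323 = 1951)
(654 - 4349)/(c - 1018) = (654 - 4349)/(1951 - 1018) = -3695/933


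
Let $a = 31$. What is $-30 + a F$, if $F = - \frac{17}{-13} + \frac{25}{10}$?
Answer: $\frac{2289}{26} \approx 88.038$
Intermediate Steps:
$F = \frac{99}{26}$ ($F = \left(-17\right) \left(- \frac{1}{13}\right) + 25 \cdot \frac{1}{10} = \frac{17}{13} + \frac{5}{2} = \frac{99}{26} \approx 3.8077$)
$-30 + a F = -30 + 31 \cdot \frac{99}{26} = -30 + \frac{3069}{26} = \frac{2289}{26}$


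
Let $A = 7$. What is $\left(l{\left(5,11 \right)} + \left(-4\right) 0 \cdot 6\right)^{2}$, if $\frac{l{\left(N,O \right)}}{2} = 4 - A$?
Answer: $36$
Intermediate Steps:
$l{\left(N,O \right)} = -6$ ($l{\left(N,O \right)} = 2 \left(4 - 7\right) = 2 \left(-3\right) = -6$)
$\left(l{\left(5,11 \right)} + \left(-4\right) 0 \cdot 6\right)^{2} = \left(-6 + \left(-4\right) 0 \cdot 6\right)^{2} = \left(-6 + 0 \cdot 6\right)^{2} = \left(-6 + 0\right)^{2} = \left(-6\right)^{2} = 36$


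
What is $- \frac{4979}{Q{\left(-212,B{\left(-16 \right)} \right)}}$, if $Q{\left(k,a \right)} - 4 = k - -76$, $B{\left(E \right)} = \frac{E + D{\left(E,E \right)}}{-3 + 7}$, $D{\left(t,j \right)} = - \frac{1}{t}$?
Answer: $\frac{4979}{132} \approx 37.72$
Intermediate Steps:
$B{\left(E \right)} = - \frac{1}{4 E} + \frac{E}{4}$ ($B{\left(E \right)} = \frac{E - \frac{1}{E}}{-3 + 7} = \frac{E - \frac{1}{E}}{4} = \left(E - \frac{1}{E}\right) \frac{1}{4} = - \frac{1}{4 E} + \frac{E}{4}$)
$Q{\left(k,a \right)} = 80 + k$ ($Q{\left(k,a \right)} = 4 + \left(k - -76\right) = 4 + \left(k + 76\right) = 4 + \left(76 + k\right) = 80 + k$)
$- \frac{4979}{Q{\left(-212,B{\left(-16 \right)} \right)}} = - \frac{4979}{80 - 212} = - \frac{4979}{-132} = \left(-4979\right) \left(- \frac{1}{132}\right) = \frac{4979}{132}$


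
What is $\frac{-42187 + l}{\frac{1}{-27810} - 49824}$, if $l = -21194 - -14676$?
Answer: $\frac{1354486050}{1385605441} \approx 0.97754$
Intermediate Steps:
$l = -6518$ ($l = -21194 + 14676 = -6518$)
$\frac{-42187 + l}{\frac{1}{-27810} - 49824} = \frac{-42187 - 6518}{\frac{1}{-27810} - 49824} = - \frac{48705}{- \frac{1}{27810} - 49824} = - \frac{48705}{- \frac{1385605441}{27810}} = \left(-48705\right) \left(- \frac{27810}{1385605441}\right) = \frac{1354486050}{1385605441}$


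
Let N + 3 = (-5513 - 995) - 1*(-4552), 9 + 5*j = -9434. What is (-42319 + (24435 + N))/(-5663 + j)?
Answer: 99215/37758 ≈ 2.6277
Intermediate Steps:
j = -9443/5 (j = -9/5 + (⅕)*(-9434) = -9/5 - 9434/5 = -9443/5 ≈ -1888.6)
N = -1959 (N = -3 + ((-5513 - 995) - 1*(-4552)) = -3 + (-6508 + 4552) = -3 - 1956 = -1959)
(-42319 + (24435 + N))/(-5663 + j) = (-42319 + (24435 - 1959))/(-5663 - 9443/5) = (-42319 + 22476)/(-37758/5) = -19843*(-5/37758) = 99215/37758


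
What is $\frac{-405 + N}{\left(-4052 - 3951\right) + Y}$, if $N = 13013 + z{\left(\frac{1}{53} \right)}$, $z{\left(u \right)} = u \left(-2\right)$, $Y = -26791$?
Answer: $- \frac{334111}{922041} \approx -0.36236$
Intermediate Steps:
$z{\left(u \right)} = - 2 u$
$N = \frac{689687}{53}$ ($N = 13013 - \frac{2}{53} = \frac{689687}{53} \approx 13013.0$)
$\frac{-405 + N}{\left(-4052 - 3951\right) + Y} = \frac{-405 + \frac{689687}{53}}{\left(-4052 - 3951\right) - 26791} = \frac{668222}{53 \left(-8003 - 26791\right)} = \frac{668222}{53 \left(-34794\right)} = \frac{668222}{53} \left(- \frac{1}{34794}\right) = - \frac{334111}{922041}$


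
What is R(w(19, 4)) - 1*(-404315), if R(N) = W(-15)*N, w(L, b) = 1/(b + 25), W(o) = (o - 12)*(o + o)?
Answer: 11725945/29 ≈ 4.0434e+5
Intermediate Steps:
W(o) = 2*o*(-12 + o) (W(o) = (-12 + o)*(2*o) = 2*o*(-12 + o))
w(L, b) = 1/(25 + b)
R(N) = 810*N (R(N) = (2*(-15)*(-12 - 15))*N = (2*(-15)*(-27))*N = 810*N)
R(w(19, 4)) - 1*(-404315) = 810/(25 + 4) - 1*(-404315) = 810/29 + 404315 = 11725945/29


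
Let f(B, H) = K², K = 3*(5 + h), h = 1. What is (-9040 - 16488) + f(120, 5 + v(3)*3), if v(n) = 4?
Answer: -25204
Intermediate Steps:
K = 18 (K = 3*(5 + 1) = 3*6 = 18)
f(B, H) = 324 (f(B, H) = 18² = 324)
(-9040 - 16488) + f(120, 5 + v(3)*3) = (-9040 - 16488) + 324 = -25528 + 324 = -25204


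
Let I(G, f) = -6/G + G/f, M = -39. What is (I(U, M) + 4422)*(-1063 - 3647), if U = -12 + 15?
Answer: -270631890/13 ≈ -2.0818e+7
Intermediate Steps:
U = 3
(I(U, M) + 4422)*(-1063 - 3647) = ((-6/3 + 3/(-39)) + 4422)*(-1063 - 3647) = ((-6*⅓ + 3*(-1/39)) + 4422)*(-4710) = ((-2 - 1/13) + 4422)*(-4710) = (-27/13 + 4422)*(-4710) = (57459/13)*(-4710) = -270631890/13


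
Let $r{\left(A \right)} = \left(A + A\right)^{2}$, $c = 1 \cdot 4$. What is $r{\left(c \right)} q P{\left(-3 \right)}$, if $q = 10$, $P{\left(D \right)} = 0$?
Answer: $0$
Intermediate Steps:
$c = 4$
$r{\left(A \right)} = 4 A^{2}$ ($r{\left(A \right)} = \left(2 A\right)^{2} = 4 A^{2}$)
$r{\left(c \right)} q P{\left(-3 \right)} = 4 \cdot 4^{2} \cdot 10 \cdot 0 = 4 \cdot 16 \cdot 10 \cdot 0 = 64 \cdot 10 \cdot 0 = 640 \cdot 0 = 0$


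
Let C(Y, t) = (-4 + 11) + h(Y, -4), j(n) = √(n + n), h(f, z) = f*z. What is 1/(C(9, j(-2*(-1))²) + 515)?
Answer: 1/486 ≈ 0.0020576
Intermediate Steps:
j(n) = √2*√n (j(n) = √(2*n) = √2*√n)
C(Y, t) = 7 - 4*Y (C(Y, t) = (-4 + 11) + Y*(-4) = 7 - 4*Y)
1/(C(9, j(-2*(-1))²) + 515) = 1/((7 - 4*9) + 515) = 1/((7 - 36) + 515) = 1/(-29 + 515) = 1/486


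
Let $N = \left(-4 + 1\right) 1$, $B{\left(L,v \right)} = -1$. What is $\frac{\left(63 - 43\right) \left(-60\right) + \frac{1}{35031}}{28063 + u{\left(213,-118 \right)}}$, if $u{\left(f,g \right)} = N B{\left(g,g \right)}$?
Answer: $- \frac{42037199}{983180046} \approx -0.042756$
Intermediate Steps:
$N = -3$ ($N = \left(-3\right) 1 = -3$)
$u{\left(f,g \right)} = 3$ ($u{\left(f,g \right)} = \left(-3\right) \left(-1\right) = 3$)
$\frac{\left(63 - 43\right) \left(-60\right) + \frac{1}{35031}}{28063 + u{\left(213,-118 \right)}} = \frac{\left(63 - 43\right) \left(-60\right) + \frac{1}{35031}}{28063 + 3} = \frac{20 \left(-60\right) + \frac{1}{35031}}{28066} = \left(-1200 + \frac{1}{35031}\right) \frac{1}{28066} = \left(- \frac{42037199}{35031}\right) \frac{1}{28066} = - \frac{42037199}{983180046}$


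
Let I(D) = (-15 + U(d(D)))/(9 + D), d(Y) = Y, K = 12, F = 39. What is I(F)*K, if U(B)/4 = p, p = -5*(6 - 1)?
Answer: -115/4 ≈ -28.750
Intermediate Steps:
p = -25 (p = -5*5 = -25)
U(B) = -100 (U(B) = 4*(-25) = -100)
I(D) = -115/(9 + D) (I(D) = (-15 - 100)/(9 + D) = -115/(9 + D))
I(F)*K = -115/(9 + 39)*12 = -115/48*12 = -115/4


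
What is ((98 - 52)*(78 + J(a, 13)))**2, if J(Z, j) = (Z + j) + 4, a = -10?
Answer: 15288100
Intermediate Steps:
J(Z, j) = 4 + Z + j
((98 - 52)*(78 + J(a, 13)))**2 = ((98 - 52)*(78 + (4 - 10 + 13)))**2 = (46*(78 + 7))**2 = (46*85)**2 = 3910**2 = 15288100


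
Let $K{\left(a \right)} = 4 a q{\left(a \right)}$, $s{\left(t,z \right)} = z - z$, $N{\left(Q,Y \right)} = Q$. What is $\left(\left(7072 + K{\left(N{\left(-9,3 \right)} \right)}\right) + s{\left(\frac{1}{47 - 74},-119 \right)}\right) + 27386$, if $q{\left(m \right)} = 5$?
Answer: $34278$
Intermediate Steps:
$s{\left(t,z \right)} = 0$
$K{\left(a \right)} = 20 a$ ($K{\left(a \right)} = 4 a 5 = 20 a$)
$\left(\left(7072 + K{\left(N{\left(-9,3 \right)} \right)}\right) + s{\left(\frac{1}{47 - 74},-119 \right)}\right) + 27386 = \left(\left(7072 + 20 \left(-9\right)\right) + 0\right) + 27386 = \left(\left(7072 - 180\right) + 0\right) + 27386 = \left(6892 + 0\right) + 27386 = 6892 + 27386 = 34278$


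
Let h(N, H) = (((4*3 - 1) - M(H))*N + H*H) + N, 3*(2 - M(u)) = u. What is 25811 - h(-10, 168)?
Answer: -1753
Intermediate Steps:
M(u) = 2 - u/3
h(N, H) = N + H**2 + N*(9 + H/3) (h(N, H) = (((4*3 - 1) - (2 - H/3))*N + H*H) + N = (((12 - 1) + (-2 + H/3))*N + H**2) + N = ((11 + (-2 + H/3))*N + H**2) + N = ((9 + H/3)*N + H**2) + N = (N*(9 + H/3) + H**2) + N = (H**2 + N*(9 + H/3)) + N = N + H**2 + N*(9 + H/3))
25811 - h(-10, 168) = 25811 - (168**2 + 10*(-10) + (1/3)*168*(-10)) = 25811 - (28224 - 100 - 560) = 25811 - 1*27564 = 25811 - 27564 = -1753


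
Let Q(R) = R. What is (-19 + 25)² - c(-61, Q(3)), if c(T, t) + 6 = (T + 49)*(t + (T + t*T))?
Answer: -2850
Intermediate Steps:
c(T, t) = -6 + (49 + T)*(T + t + T*t) (c(T, t) = -6 + (T + 49)*(t + (T + t*T)) = -6 + (49 + T)*(t + (T + T*t)) = -6 + (49 + T)*(T + t + T*t))
(-19 + 25)² - c(-61, Q(3)) = (-19 + 25)² - (-6 + (-61)² + 49*(-61) + 49*3 + 3*(-61)² + 50*(-61)*3) = 6² - (-6 + 3721 - 2989 + 147 + 3*3721 - 9150) = 36 - (-6 + 3721 - 2989 + 147 + 11163 - 9150) = 36 - 1*2886 = 36 - 2886 = -2850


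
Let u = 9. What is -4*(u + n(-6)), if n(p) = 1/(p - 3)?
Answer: -320/9 ≈ -35.556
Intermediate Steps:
n(p) = 1/(-3 + p)
-4*(u + n(-6)) = -4*(9 + 1/(-3 - 6)) = -4*(9 + 1/(-9)) = -4*(9 - 1/9) = -4*80/9 = -320/9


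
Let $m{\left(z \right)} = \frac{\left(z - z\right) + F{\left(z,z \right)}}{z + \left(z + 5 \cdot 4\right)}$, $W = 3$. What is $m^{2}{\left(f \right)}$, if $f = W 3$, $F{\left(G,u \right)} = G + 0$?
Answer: $\frac{81}{1444} \approx 0.056094$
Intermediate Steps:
$F{\left(G,u \right)} = G$
$f = 9$ ($f = 3 \cdot 3 = 9$)
$m{\left(z \right)} = \frac{z}{20 + 2 z}$ ($m{\left(z \right)} = \frac{\left(z - z\right) + z}{z + \left(z + 5 \cdot 4\right)} = \frac{0 + z}{z + \left(z + 20\right)} = \frac{z}{z + \left(20 + z\right)} = \frac{z}{20 + 2 z}$)
$m^{2}{\left(f \right)} = \left(\frac{1}{2} \cdot 9 \frac{1}{10 + 9}\right)^{2} = \left(\frac{1}{2} \cdot 9 \cdot \frac{1}{19}\right)^{2} = \left(\frac{9}{38}\right)^{2} = \frac{81}{1444}$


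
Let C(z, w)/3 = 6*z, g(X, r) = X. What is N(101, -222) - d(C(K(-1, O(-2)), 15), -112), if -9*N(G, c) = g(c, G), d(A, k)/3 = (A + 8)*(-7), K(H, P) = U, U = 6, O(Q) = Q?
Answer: 7382/3 ≈ 2460.7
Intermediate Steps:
K(H, P) = 6
C(z, w) = 18*z (C(z, w) = 3*(6*z) = 18*z)
d(A, k) = -168 - 21*A (d(A, k) = 3*((A + 8)*(-7)) = 3*((8 + A)*(-7)) = 3*(-56 - 7*A) = -168 - 21*A)
N(G, c) = -c/9
N(101, -222) - d(C(K(-1, O(-2)), 15), -112) = -⅑*(-222) - (-168 - 378*6) = 74/3 - (-168 - 21*108) = 74/3 - (-168 - 2268) = 74/3 - 1*(-2436) = 74/3 + 2436 = 7382/3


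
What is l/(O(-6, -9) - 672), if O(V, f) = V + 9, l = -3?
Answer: 1/223 ≈ 0.0044843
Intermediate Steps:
O(V, f) = 9 + V
l/(O(-6, -9) - 672) = -3/((9 - 6) - 672) = -3/(3 - 672) = -3/(-669) = -3*(-1/669) = 1/223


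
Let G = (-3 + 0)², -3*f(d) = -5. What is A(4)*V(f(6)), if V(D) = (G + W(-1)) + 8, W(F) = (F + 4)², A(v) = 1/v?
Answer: 13/2 ≈ 6.5000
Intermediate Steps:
f(d) = 5/3 (f(d) = -⅓*(-5) = 5/3)
G = 9 (G = (-3)² = 9)
W(F) = (4 + F)²
V(D) = 26 (V(D) = (9 + (4 - 1)²) + 8 = (9 + 3²) + 8 = (9 + 9) + 8 = 18 + 8 = 26)
A(4)*V(f(6)) = 26/4 = (¼)*26 = 13/2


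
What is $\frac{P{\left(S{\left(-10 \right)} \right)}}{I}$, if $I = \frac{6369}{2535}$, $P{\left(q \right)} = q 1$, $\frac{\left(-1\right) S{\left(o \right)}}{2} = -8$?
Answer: $\frac{13520}{2123} \approx 6.3683$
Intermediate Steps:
$S{\left(o \right)} = 16$ ($S{\left(o \right)} = \left(-2\right) \left(-8\right) = 16$)
$P{\left(q \right)} = q$
$I = \frac{2123}{845}$ ($I = 6369 \cdot \frac{1}{2535} = \frac{2123}{845} \approx 2.5124$)
$\frac{P{\left(S{\left(-10 \right)} \right)}}{I} = \frac{16}{\frac{2123}{845}} = 16 \cdot \frac{845}{2123} = \frac{13520}{2123}$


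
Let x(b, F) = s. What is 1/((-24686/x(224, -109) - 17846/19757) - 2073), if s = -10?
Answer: 98785/38990116 ≈ 0.0025336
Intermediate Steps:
x(b, F) = -10
1/((-24686/x(224, -109) - 17846/19757) - 2073) = 1/((-24686/(-10) - 17846/19757) - 2073) = 1/((-24686*(-⅒) - 17846*1/19757) - 2073) = 1/((12343/5 - 17846/19757) - 2073) = 1/(243771421/98785 - 2073) = 1/(38990116/98785) = 98785/38990116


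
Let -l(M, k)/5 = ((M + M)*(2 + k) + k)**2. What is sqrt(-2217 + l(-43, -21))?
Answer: I*sqrt(13011062) ≈ 3607.1*I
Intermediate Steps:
l(M, k) = -5*(k + 2*M*(2 + k))**2 (l(M, k) = -5*((M + M)*(2 + k) + k)**2 = -5*((2*M)*(2 + k) + k)**2 = -5*(2*M*(2 + k) + k)**2 = -5*(k + 2*M*(2 + k))**2)
sqrt(-2217 + l(-43, -21)) = sqrt(-2217 - 5*(-21 + 4*(-43) + 2*(-43)*(-21))**2) = sqrt(-2217 - 5*(-21 - 172 + 1806)**2) = sqrt(-2217 - 5*1613**2) = sqrt(-2217 - 5*2601769) = sqrt(-2217 - 13008845) = sqrt(-13011062) = I*sqrt(13011062)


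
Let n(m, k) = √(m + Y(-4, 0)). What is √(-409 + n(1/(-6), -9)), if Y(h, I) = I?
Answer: √(-14724 + 6*I*√6)/6 ≈ 0.010093 + 20.224*I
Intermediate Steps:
n(m, k) = √m (n(m, k) = √(m + 0) = √m)
√(-409 + n(1/(-6), -9)) = √(-409 + √(1/(-6))) = √(-409 + √(-⅙)) = √(-409 + I*√6/6)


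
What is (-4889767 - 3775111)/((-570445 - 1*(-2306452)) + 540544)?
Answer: -8664878/2276551 ≈ -3.8061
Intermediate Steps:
(-4889767 - 3775111)/((-570445 - 1*(-2306452)) + 540544) = -8664878/((-570445 + 2306452) + 540544) = -8664878/(1736007 + 540544) = -8664878/2276551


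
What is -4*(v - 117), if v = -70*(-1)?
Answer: 188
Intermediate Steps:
v = 70
-4*(v - 117) = -4*(70 - 117) = -4*(-47) = 188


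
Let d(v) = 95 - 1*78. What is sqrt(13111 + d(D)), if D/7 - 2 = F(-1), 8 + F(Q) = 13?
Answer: 2*sqrt(3282) ≈ 114.58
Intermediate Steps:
F(Q) = 5 (F(Q) = -8 + 13 = 5)
D = 49 (D = 14 + 7*5 = 14 + 35 = 49)
d(v) = 17 (d(v) = 95 - 78 = 17)
sqrt(13111 + d(D)) = sqrt(13111 + 17) = sqrt(13128) = 2*sqrt(3282)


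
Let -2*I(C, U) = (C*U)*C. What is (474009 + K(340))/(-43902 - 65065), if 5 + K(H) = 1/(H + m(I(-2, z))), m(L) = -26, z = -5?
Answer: -148837257/34215638 ≈ -4.3500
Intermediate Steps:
I(C, U) = -U*C²/2 (I(C, U) = -C*U*C/2 = -U*C²/2)
K(H) = -5 + 1/(-26 + H) (K(H) = -5 + 1/(H - 26) = -5 + 1/(-26 + H))
(474009 + K(340))/(-43902 - 65065) = (474009 + (131 - 5*340)/(-26 + 340))/(-43902 - 65065) = (474009 + (131 - 1700)/314)/(-108967) = (474009 + (1/314)*(-1569))*(-1/108967) = (474009 - 1569/314)*(-1/108967) = (148837257/314)*(-1/108967) = -148837257/34215638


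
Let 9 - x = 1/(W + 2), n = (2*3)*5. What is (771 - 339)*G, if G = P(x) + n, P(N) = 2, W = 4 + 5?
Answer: 13824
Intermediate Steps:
W = 9
n = 30 (n = 6*5 = 30)
x = 98/11 (x = 9 - 1/(9 + 2) = 9 - 1/11 = 98/11 ≈ 8.9091)
G = 32 (G = 2 + 30 = 32)
(771 - 339)*G = (771 - 339)*32 = 432*32 = 13824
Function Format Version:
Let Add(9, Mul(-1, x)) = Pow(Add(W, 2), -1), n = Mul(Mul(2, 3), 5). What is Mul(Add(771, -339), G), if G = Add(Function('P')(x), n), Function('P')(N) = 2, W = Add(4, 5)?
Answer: 13824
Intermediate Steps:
W = 9
n = 30 (n = Mul(6, 5) = 30)
x = Rational(98, 11) (x = Add(9, Mul(-1, Pow(Add(9, 2), -1))) = Add(9, Mul(-1, Pow(11, -1))) = Add(9, Mul(-1, Rational(1, 11))) = Add(9, Rational(-1, 11)) = Rational(98, 11) ≈ 8.9091)
G = 32 (G = Add(2, 30) = 32)
Mul(Add(771, -339), G) = Mul(Add(771, -339), 32) = Mul(432, 32) = 13824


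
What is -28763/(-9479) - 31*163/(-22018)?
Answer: 681201121/208708622 ≈ 3.2639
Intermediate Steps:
-28763/(-9479) - 31*163/(-22018) = -28763*(-1/9479) - 5053*(-1/22018) = 28763/9479 + 5053/22018 = 681201121/208708622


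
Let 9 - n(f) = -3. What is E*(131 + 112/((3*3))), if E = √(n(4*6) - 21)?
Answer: 1291*I/3 ≈ 430.33*I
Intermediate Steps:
n(f) = 12 (n(f) = 9 - 1*(-3) = 9 + 3 = 12)
E = 3*I (E = √(12 - 21) = √(-9) = 3*I ≈ 3.0*I)
E*(131 + 112/((3*3))) = (3*I)*(131 + 112/((3*3))) = (3*I)*(131 + 112/9) = (3*I)*(1291/9) = 1291*I/3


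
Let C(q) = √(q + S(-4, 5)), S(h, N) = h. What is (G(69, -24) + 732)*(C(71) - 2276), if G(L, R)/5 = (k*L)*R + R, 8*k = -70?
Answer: -166289112 + 73062*√67 ≈ -1.6569e+8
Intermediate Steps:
k = -35/4 (k = (⅛)*(-70) = -35/4 ≈ -8.7500)
G(L, R) = 5*R - 175*L*R/4 (G(L, R) = 5*((-35*L/4)*R + R) = 5*(-35*L*R/4 + R) = 5*(R - 35*L*R/4) = 5*R - 175*L*R/4)
C(q) = √(-4 + q) (C(q) = √(q - 4) = √(-4 + q))
(G(69, -24) + 732)*(C(71) - 2276) = ((5/4)*(-24)*(4 - 35*69) + 732)*(√(-4 + 71) - 2276) = ((5/4)*(-24)*(4 - 2415) + 732)*(√67 - 2276) = ((5/4)*(-24)*(-2411) + 732)*(-2276 + √67) = (72330 + 732)*(-2276 + √67) = 73062*(-2276 + √67) = -166289112 + 73062*√67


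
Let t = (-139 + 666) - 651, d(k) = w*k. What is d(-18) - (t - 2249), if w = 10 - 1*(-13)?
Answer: 1959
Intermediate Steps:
w = 23 (w = 10 + 13 = 23)
d(k) = 23*k
t = -124 (t = 527 - 651 = -124)
d(-18) - (t - 2249) = 23*(-18) - (-124 - 2249) = -414 - 1*(-2373) = -414 + 2373 = 1959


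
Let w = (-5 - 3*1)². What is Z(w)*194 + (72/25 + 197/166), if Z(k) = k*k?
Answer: 3297706477/4150 ≈ 7.9463e+5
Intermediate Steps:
w = 64 (w = (-5 - 3)² = (-8)² = 64)
Z(k) = k²
Z(w)*194 + (72/25 + 197/166) = 64²*194 + (72/25 + 197/166) = 4096*194 + (72*(1/25) + 197*(1/166)) = 794624 + (72/25 + 197/166) = 794624 + 16877/4150 = 3297706477/4150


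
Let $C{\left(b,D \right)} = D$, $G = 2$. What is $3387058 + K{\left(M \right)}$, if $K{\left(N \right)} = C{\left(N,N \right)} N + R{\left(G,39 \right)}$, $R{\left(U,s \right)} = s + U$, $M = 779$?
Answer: $3993940$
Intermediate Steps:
$R{\left(U,s \right)} = U + s$
$K{\left(N \right)} = 41 + N^{2}$ ($K{\left(N \right)} = N N + \left(2 + 39\right) = N^{2} + 41 = 41 + N^{2}$)
$3387058 + K{\left(M \right)} = 3387058 + \left(41 + 779^{2}\right) = 3387058 + \left(41 + 606841\right) = 3387058 + 606882 = 3993940$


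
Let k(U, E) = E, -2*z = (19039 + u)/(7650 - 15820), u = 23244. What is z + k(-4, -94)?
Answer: -1493677/16340 ≈ -91.412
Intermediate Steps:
z = 42283/16340 (z = -(19039 + 23244)/(2*(7650 - 15820)) = -42283/(2*(-8170)) = -42283*(-1)/(2*8170) = -½*(-42283/8170) = 42283/16340 ≈ 2.5877)
z + k(-4, -94) = 42283/16340 - 94 = -1493677/16340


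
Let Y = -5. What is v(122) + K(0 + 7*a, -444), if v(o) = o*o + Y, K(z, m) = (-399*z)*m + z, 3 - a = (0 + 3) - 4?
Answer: 4975275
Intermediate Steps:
a = 4 (a = 3 - ((0 + 3) - 4) = 3 - (3 - 4) = 3 - 1*(-1) = 3 + 1 = 4)
K(z, m) = z - 399*m*z (K(z, m) = -399*m*z + z = z - 399*m*z)
v(o) = -5 + o**2 (v(o) = o*o - 5 = o**2 - 5 = -5 + o**2)
v(122) + K(0 + 7*a, -444) = (-5 + 122**2) + (0 + 7*4)*(1 - 399*(-444)) = (-5 + 14884) + (0 + 28)*(1 + 177156) = 14879 + 28*177157 = 14879 + 4960396 = 4975275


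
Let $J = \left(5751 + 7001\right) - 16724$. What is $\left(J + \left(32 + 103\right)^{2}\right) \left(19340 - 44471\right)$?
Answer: $-358192143$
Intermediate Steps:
$J = -3972$ ($J = 12752 - 16724 = -3972$)
$\left(J + \left(32 + 103\right)^{2}\right) \left(19340 - 44471\right) = \left(-3972 + \left(32 + 103\right)^{2}\right) \left(19340 - 44471\right) = \left(-3972 + 135^{2}\right) \left(-25131\right) = \left(-3972 + 18225\right) \left(-25131\right) = 14253 \left(-25131\right) = -358192143$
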